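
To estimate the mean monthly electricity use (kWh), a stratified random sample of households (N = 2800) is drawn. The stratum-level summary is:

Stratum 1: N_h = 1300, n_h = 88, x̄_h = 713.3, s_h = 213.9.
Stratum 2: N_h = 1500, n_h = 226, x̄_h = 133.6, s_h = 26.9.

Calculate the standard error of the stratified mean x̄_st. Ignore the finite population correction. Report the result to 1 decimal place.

V̂(x̄_st) = Σ W_h² s_h²/n_h, with W_h = N_h/N and N = 2800:
  stratum 1: (1300/2800)²·213.9²/88 = 112.075
  stratum 2: (1500/2800)²·26.9²/226 = 0.918888
V̂(x̄_st) = 112.994
SE(x̄_st) = √112.994 = 10.6299

SE(x̄_st) ≈ 10.6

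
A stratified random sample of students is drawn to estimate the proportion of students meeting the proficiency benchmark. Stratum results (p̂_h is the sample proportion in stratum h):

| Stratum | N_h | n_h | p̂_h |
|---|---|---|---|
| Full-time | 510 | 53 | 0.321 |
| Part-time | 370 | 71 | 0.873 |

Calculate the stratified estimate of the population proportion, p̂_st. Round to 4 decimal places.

p̂_st ≈ 0.5531

N = 880; stratum weights W_h = N_h/N.
p̂_st = Σ W_h p̂_h = (510·0.321 + 370·0.873)/880 = 0.55309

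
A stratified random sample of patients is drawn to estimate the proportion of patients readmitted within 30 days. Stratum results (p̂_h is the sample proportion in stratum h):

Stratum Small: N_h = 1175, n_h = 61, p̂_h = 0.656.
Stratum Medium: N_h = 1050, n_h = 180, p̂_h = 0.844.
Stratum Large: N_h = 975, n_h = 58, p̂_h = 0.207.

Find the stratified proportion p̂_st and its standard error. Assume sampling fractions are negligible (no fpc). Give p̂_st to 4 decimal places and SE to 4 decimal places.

p̂_st ≈ 0.5809, SE ≈ 0.0292

N = 3200; stratum weights W_h = N_h/N.
p̂_st = Σ W_h p̂_h = (1175·0.656 + 1050·0.844 + 975·0.207)/3200 = 0.58088
V̂(p̂_st) = Σ W_h² p̂_h(1−p̂_h)/(n_h−1):
  stratum Small: (1175/3200)²·0.656·0.344/60 = 0.000507092
  stratum Medium: (1050/3200)²·0.844·0.156/179 = 7.91941e-05
  stratum Large: (975/3200)²·0.207·0.793/57 = 0.000267349
V̂(p̂_st) = 0.000853635; SE = √V̂ = 0.029217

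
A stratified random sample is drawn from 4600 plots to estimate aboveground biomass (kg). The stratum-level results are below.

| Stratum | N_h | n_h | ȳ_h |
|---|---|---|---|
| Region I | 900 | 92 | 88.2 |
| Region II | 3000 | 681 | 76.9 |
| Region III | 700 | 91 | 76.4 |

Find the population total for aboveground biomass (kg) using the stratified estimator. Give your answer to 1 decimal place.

τ̂_st = Σ N_h ȳ_h = 900·88.2 + 3000·76.9 + 700·76.4 = 363560.0

τ̂_st ≈ 363560.0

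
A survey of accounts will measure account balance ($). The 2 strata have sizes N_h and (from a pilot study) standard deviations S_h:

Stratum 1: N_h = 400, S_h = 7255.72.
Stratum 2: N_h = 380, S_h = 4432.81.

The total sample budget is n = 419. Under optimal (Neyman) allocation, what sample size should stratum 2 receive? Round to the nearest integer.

Neyman allocation: n_h = n · N_h S_h / Σ N_i S_i, with n = 419.
  stratum 1: N_h·S_h = 400·7255.72 = 2902288.00
  stratum 2: N_h·S_h = 380·4432.81 = 1684467.80
Σ N_h S_h = 4586755.80
n for stratum 2 = 419·1684467.80/4586755.80 = 153.876 → 154

154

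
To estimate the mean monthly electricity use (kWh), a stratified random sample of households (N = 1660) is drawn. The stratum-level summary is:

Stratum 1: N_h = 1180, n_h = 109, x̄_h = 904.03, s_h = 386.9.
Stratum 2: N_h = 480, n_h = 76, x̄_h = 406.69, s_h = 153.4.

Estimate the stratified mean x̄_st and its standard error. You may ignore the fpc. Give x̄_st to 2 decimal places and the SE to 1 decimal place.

x̄_st ≈ 760.22, SE ≈ 26.8

x̄_st = Σ W_h x̄_h = (1180·904.03 + 480·406.69)/1660 = 760.22084
V̂(x̄_st) = Σ W_h² s_h²/n_h, with W_h = N_h/N and N = 1660:
  stratum 1: (1180/1660)²·386.9²/109 = 693.935
  stratum 2: (480/1660)²·153.4²/76 = 25.8883
V̂(x̄_st) = 719.823
SE(x̄_st) = √719.823 = 26.8295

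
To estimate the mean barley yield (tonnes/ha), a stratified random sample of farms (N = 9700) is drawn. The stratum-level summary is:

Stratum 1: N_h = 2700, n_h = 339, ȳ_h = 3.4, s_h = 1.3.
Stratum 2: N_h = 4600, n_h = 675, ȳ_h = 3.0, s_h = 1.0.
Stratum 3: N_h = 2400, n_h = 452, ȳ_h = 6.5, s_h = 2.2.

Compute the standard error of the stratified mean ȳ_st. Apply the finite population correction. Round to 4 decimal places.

SE(ȳ_st) ≈ 0.0340

V̂(ȳ_st) = Σ W_h² (1 − n_h/N_h) s_h²/n_h, with W_h = N_h/N and N = 9700:
  stratum 1: (2700/9700)²·(1 − 339/2700)·1.3²/339 = 0.000337756
  stratum 2: (4600/9700)²·(1 − 675/4600)·1.0²/675 = 0.000284283
  stratum 3: (2400/9700)²·(1 − 452/2400)·2.2²/452 = 0.000532064
V̂(ȳ_st) = 0.0011541
SE(ȳ_st) = √0.0011541 = 0.0339721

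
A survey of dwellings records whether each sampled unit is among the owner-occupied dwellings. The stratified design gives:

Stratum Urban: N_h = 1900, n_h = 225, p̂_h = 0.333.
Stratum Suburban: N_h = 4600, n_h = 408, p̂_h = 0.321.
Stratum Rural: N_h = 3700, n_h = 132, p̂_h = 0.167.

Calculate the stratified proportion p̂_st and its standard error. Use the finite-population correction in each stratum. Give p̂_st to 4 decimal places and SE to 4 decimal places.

p̂_st ≈ 0.2674, SE ≈ 0.0163

N = 10200; stratum weights W_h = N_h/N.
p̂_st = Σ W_h p̂_h = (1900·0.333 + 4600·0.321 + 3700·0.167)/10200 = 0.26737
V̂(p̂_st) = Σ W_h² (1 − n_h/N_h) p̂_h(1−p̂_h)/(n_h−1):
  stratum Urban: (1900/10200)²·(1 − 225/1900)·0.333·0.667/224 = 3.03312e-05
  stratum Suburban: (4600/10200)²·(1 − 408/4600)·0.321·0.679/407 = 9.92565e-05
  stratum Rural: (3700/10200)²·(1 − 132/3700)·0.167·0.833/131 = 0.000134746
V̂(p̂_st) = 0.000264334; SE = √V̂ = 0.0162584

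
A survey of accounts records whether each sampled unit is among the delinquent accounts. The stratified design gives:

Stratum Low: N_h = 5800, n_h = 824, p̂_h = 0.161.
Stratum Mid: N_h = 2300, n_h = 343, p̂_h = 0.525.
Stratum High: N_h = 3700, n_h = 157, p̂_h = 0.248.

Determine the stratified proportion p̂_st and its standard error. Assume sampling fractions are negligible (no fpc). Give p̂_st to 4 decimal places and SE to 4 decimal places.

p̂_st ≈ 0.2592, SE ≈ 0.0136

N = 11800; stratum weights W_h = N_h/N.
p̂_st = Σ W_h p̂_h = (5800·0.161 + 2300·0.525 + 3700·0.248)/11800 = 0.25923
V̂(p̂_st) = Σ W_h² p̂_h(1−p̂_h)/(n_h−1):
  stratum Low: (5800/11800)²·0.161·0.839/823 = 3.96534e-05
  stratum Mid: (2300/11800)²·0.525·0.475/342 = 2.77025e-05
  stratum High: (3700/11800)²·0.248·0.752/156 = 0.00011754
V̂(p̂_st) = 0.000184895; SE = √V̂ = 0.0135976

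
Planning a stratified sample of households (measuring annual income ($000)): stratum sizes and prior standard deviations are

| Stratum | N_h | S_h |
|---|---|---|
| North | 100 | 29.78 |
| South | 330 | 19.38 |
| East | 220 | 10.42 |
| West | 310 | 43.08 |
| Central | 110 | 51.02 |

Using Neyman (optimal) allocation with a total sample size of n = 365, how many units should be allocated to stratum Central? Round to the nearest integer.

Neyman allocation: n_h = n · N_h S_h / Σ N_i S_i, with n = 365.
  stratum North: N_h·S_h = 100·29.78 = 2978.00
  stratum South: N_h·S_h = 330·19.38 = 6395.40
  stratum East: N_h·S_h = 220·10.42 = 2292.40
  stratum West: N_h·S_h = 310·43.08 = 13354.80
  stratum Central: N_h·S_h = 110·51.02 = 5612.20
Σ N_h S_h = 30632.80
n for stratum Central = 365·5612.20/30632.80 = 66.871 → 67

67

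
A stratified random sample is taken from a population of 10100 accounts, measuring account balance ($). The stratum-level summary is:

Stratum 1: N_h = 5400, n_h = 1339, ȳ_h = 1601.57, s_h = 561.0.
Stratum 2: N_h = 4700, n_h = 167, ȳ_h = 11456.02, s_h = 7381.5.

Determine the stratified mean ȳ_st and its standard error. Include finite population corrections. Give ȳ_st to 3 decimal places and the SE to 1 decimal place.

ȳ_st = Σ W_h ȳ_h = (5400·1601.57 + 4700·11456.02)/10100 = 6187.30416
V̂(ȳ_st) = Σ W_h² (1 − n_h/N_h) s_h²/n_h, with W_h = N_h/N and N = 10100:
  stratum 1: (5400/10100)²·(1 − 1339/5400)·561.0²/1339 = 50.5277
  stratum 2: (4700/10100)²·(1 − 167/4700)·7381.5²/167 = 68141.8
V̂(ȳ_st) = 68192.3
SE(ȳ_st) = √68192.3 = 261.137

ȳ_st ≈ 6187.304, SE ≈ 261.1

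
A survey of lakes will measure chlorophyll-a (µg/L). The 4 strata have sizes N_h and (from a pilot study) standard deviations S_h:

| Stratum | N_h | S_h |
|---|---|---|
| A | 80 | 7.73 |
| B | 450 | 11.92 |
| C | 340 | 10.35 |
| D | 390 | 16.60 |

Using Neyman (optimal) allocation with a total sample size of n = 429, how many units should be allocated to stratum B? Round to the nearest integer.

Neyman allocation: n_h = n · N_h S_h / Σ N_i S_i, with n = 429.
  stratum A: N_h·S_h = 80·7.73 = 618.40
  stratum B: N_h·S_h = 450·11.92 = 5364.00
  stratum C: N_h·S_h = 340·10.35 = 3519.00
  stratum D: N_h·S_h = 390·16.60 = 6474.00
Σ N_h S_h = 15975.40
n for stratum B = 429·5364.00/15975.40 = 144.044 → 144

144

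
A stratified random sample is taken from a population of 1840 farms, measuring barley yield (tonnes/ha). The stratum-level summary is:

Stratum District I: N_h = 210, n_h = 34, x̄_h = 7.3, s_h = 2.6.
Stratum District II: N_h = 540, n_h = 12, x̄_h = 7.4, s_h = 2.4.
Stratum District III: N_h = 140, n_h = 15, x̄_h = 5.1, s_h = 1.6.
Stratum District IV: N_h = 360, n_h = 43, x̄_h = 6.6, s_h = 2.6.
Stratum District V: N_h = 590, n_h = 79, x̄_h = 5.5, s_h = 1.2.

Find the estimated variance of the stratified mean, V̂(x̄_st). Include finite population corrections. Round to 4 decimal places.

V̂(x̄_st) = Σ W_h² (1 − n_h/N_h) s_h²/n_h, with W_h = N_h/N and N = 1840:
  stratum District I: (210/1840)²·(1 − 34/210)·2.6²/34 = 0.00217052
  stratum District II: (540/1840)²·(1 − 12/540)·2.4²/12 = 0.0404234
  stratum District III: (140/1840)²·(1 − 15/140)·1.6²/15 = 0.000882168
  stratum District IV: (360/1840)²·(1 − 43/360)·2.6²/43 = 0.00529913
  stratum District V: (590/1840)²·(1 − 79/590)·1.2²/79 = 0.0016232
V̂(x̄_st) = 0.0503985

V̂(x̄_st) ≈ 0.0504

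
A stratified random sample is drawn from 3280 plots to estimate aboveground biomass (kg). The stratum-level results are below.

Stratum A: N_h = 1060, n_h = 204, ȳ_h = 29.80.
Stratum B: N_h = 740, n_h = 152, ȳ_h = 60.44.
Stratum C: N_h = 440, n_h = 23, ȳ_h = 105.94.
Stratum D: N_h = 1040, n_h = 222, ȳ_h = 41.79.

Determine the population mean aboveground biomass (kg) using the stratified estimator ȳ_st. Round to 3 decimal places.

N = Σ N_h = 3280. Stratum weights W_h = N_h/N.
ȳ_st = (1060·29.80 + 740·60.44 + 440·105.94 + 1040·41.79) / 3280 = 50.72829

ȳ_st ≈ 50.728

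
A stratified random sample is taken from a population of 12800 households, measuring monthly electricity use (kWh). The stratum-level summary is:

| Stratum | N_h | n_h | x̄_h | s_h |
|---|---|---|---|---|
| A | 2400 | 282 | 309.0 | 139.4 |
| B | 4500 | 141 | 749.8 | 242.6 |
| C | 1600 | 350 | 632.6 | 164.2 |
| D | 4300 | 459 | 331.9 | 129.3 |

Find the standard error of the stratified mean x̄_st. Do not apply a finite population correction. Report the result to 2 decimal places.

SE(x̄_st) ≈ 7.70

V̂(x̄_st) = Σ W_h² s_h²/n_h, with W_h = N_h/N and N = 12800:
  stratum A: (2400/12800)²·139.4²/282 = 2.42258
  stratum B: (4500/12800)²·242.6²/141 = 51.5902
  stratum C: (1600/12800)²·164.2²/350 = 1.20364
  stratum D: (4300/12800)²·129.3²/459 = 4.11056
V̂(x̄_st) = 59.327
SE(x̄_st) = √59.327 = 7.7024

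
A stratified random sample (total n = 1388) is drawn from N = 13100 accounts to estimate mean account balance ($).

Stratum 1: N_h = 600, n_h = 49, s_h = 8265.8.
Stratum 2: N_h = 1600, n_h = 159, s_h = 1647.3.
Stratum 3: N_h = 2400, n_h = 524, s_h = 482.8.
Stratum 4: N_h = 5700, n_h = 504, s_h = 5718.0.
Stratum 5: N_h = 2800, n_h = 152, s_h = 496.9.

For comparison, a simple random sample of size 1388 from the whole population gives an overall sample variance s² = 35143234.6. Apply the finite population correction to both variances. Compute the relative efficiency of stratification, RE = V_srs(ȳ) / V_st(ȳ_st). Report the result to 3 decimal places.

V̂(ȳ_st) = Σ W_h² (1 − n_h/N_h) s_h²/n_h, with W_h = N_h/N and N = 13100:
  stratum 1: (600/13100)²·(1 − 49/600)·8265.8²/49 = 2686.17
  stratum 2: (1600/13100)²·(1 − 159/1600)·1647.3²/159 = 229.292
  stratum 3: (2400/13100)²·(1 − 524/2400)·482.8²/524 = 11.6709
  stratum 4: (5700/13100)²·(1 − 504/5700)·5718.0²/504 = 11195.9
  stratum 5: (2800/13100)²·(1 − 152/2800)·496.9²/152 = 70.1823
V_st = 14193.2
V_srs = (1 − 1388/13100)·35143234.6/1388 = 22636.6
Relative efficiency = V_srs / V_st = 22636.6/14193.2 = 1.5949

RE ≈ 1.595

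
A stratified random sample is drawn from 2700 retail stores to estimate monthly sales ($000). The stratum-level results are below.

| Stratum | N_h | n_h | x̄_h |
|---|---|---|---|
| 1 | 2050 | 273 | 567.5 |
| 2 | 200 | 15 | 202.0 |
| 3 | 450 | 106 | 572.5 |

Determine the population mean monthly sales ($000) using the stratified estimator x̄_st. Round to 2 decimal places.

x̄_st ≈ 541.26

N = Σ N_h = 2700. Stratum weights W_h = N_h/N.
x̄_st = (2050·567.5 + 200·202.0 + 450·572.5) / 2700 = 541.2593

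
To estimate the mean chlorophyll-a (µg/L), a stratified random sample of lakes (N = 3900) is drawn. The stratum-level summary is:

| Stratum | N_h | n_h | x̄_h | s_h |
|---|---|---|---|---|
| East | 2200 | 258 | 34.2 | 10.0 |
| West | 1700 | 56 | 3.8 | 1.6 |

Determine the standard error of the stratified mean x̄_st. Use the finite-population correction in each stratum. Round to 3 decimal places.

V̂(x̄_st) = Σ W_h² (1 − n_h/N_h) s_h²/n_h, with W_h = N_h/N and N = 3900:
  stratum East: (2200/3900)²·(1 − 258/2200)·10.0²/258 = 0.108874
  stratum West: (1700/3900)²·(1 − 56/1700)·1.6²/56 = 0.00839989
V̂(x̄_st) = 0.117274
SE(x̄_st) = √0.117274 = 0.342452

SE(x̄_st) ≈ 0.342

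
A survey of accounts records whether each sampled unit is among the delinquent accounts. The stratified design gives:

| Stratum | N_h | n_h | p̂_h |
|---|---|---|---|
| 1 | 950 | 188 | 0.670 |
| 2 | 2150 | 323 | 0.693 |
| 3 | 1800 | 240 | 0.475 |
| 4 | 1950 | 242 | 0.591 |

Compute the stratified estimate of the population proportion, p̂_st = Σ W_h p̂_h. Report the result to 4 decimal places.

p̂_st ≈ 0.6035

N = 6850; stratum weights W_h = N_h/N.
p̂_st = Σ W_h p̂_h = (950·0.670 + 2150·0.693 + 1800·0.475 + 1950·0.591)/6850 = 0.60349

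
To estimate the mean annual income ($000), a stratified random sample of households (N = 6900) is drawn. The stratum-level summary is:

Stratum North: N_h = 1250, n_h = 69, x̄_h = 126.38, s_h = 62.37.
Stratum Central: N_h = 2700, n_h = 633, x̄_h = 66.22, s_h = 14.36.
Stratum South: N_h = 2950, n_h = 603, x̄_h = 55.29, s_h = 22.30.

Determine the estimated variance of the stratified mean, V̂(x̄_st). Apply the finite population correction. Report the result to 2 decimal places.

V̂(x̄_st) = Σ W_h² (1 − n_h/N_h) s_h²/n_h, with W_h = N_h/N and N = 6900:
  stratum North: (1250/6900)²·(1 − 69/1250)·62.37²/69 = 1.74809
  stratum Central: (2700/6900)²·(1 − 633/2700)·14.36²/633 = 0.0381866
  stratum South: (2950/6900)²·(1 − 603/2950)·22.30²/603 = 0.11993
V̂(x̄_st) = 1.90621

V̂(x̄_st) ≈ 1.91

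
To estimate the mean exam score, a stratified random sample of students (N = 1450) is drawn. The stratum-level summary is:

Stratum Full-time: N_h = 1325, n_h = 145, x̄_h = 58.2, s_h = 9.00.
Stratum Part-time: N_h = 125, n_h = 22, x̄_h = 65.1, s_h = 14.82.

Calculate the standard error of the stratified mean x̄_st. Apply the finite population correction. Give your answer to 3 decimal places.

V̂(x̄_st) = Σ W_h² (1 − n_h/N_h) s_h²/n_h, with W_h = N_h/N and N = 1450:
  stratum Full-time: (1325/1450)²·(1 − 145/1325)·9.00²/145 = 0.415412
  stratum Part-time: (125/1450)²·(1 − 22/125)·14.82²/22 = 0.0611343
V̂(x̄_st) = 0.476546
SE(x̄_st) = √0.476546 = 0.690323

SE(x̄_st) ≈ 0.690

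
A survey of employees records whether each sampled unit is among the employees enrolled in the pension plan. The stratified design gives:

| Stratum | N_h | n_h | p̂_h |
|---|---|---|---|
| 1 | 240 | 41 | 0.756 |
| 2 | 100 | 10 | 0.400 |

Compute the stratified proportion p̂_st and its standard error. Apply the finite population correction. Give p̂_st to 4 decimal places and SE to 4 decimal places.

N = 340; stratum weights W_h = N_h/N.
p̂_st = Σ W_h p̂_h = (240·0.756 + 100·0.400)/340 = 0.65129
V̂(p̂_st) = Σ W_h² (1 − n_h/N_h) p̂_h(1−p̂_h)/(n_h−1):
  stratum 1: (240/340)²·(1 − 41/240)·0.756·0.244/40 = 0.00190528
  stratum 2: (100/340)²·(1 − 10/100)·0.400·0.600/9 = 0.00207612
V̂(p̂_st) = 0.0039814; SE = √V̂ = 0.0630983

p̂_st ≈ 0.6513, SE ≈ 0.0631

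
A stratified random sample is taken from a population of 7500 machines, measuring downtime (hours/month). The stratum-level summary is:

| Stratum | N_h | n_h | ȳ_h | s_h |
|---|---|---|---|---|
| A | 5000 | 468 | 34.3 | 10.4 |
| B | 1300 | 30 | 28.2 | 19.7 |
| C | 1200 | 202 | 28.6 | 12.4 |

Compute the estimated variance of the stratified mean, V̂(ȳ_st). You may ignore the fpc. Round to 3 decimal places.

V̂(ȳ_st) ≈ 0.511

V̂(ȳ_st) = Σ W_h² s_h²/n_h, with W_h = N_h/N and N = 7500:
  stratum A: (5000/7500)²·10.4²/468 = 0.102716
  stratum B: (1300/7500)²·19.7²/30 = 0.388665
  stratum C: (1200/7500)²·12.4²/202 = 0.0194864
V̂(ȳ_st) = 0.510867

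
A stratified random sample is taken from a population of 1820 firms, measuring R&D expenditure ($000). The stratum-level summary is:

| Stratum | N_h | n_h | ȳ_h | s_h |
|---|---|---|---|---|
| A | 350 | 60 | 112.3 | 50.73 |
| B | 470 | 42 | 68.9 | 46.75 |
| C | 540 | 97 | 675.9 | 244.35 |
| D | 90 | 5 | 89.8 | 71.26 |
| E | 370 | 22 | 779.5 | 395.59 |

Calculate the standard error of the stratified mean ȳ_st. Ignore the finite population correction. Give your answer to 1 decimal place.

SE(ȳ_st) ≈ 18.9

V̂(ȳ_st) = Σ W_h² s_h²/n_h, with W_h = N_h/N and N = 1820:
  stratum A: (350/1820)²·50.73²/60 = 1.58625
  stratum B: (470/1820)²·46.75²/42 = 3.4703
  stratum C: (540/1820)²·244.35²/97 = 54.1873
  stratum D: (90/1820)²·71.26²/5 = 2.4835
  stratum E: (370/1820)²·395.59²/22 = 293.987
V̂(ȳ_st) = 355.715
SE(ȳ_st) = √355.715 = 18.8604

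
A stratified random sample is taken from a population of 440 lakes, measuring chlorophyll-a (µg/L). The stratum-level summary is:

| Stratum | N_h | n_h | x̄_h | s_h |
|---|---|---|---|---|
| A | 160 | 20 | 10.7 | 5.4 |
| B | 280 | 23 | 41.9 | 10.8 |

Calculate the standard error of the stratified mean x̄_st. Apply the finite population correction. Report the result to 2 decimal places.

V̂(x̄_st) = Σ W_h² (1 − n_h/N_h) s_h²/n_h, with W_h = N_h/N and N = 440:
  stratum A: (160/440)²·(1 − 20/160)·5.4²/20 = 0.168694
  stratum B: (280/440)²·(1 − 23/280)·10.8²/23 = 1.88497
V̂(x̄_st) = 2.05367
SE(x̄_st) = √2.05367 = 1.43306

SE(x̄_st) ≈ 1.43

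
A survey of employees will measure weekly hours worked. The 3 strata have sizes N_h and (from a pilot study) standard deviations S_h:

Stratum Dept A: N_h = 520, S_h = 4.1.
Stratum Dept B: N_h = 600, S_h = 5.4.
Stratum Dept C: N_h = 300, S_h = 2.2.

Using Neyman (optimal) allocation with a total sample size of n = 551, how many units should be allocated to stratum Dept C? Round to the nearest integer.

60

Neyman allocation: n_h = n · N_h S_h / Σ N_i S_i, with n = 551.
  stratum Dept A: N_h·S_h = 520·4.1 = 2132.00
  stratum Dept B: N_h·S_h = 600·5.4 = 3240.00
  stratum Dept C: N_h·S_h = 300·2.2 = 660.00
Σ N_h S_h = 6032.00
n for stratum Dept C = 551·660.00/6032.00 = 60.288 → 60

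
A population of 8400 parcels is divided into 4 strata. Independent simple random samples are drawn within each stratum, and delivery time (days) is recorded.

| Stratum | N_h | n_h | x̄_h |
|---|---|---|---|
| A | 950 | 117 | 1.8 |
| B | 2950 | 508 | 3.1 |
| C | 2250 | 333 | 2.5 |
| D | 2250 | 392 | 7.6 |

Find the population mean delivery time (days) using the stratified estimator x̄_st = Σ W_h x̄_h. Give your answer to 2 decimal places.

x̄_st ≈ 4.00

N = Σ N_h = 8400. Stratum weights W_h = N_h/N.
x̄_st = (950·1.8 + 2950·3.1 + 2250·2.5 + 2250·7.6) / 8400 = 3.9976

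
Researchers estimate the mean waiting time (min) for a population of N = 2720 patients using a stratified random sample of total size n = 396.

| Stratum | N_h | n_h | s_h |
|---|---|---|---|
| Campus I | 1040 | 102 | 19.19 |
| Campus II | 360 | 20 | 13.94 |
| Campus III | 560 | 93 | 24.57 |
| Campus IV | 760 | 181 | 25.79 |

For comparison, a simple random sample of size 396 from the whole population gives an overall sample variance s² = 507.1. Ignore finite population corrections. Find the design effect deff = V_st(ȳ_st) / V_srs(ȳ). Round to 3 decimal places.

deff ≈ 0.984

V̂(ȳ_st) = Σ W_h² s_h²/n_h, with W_h = N_h/N and N = 2720:
  stratum Campus I: (1040/2720)²·19.19²/102 = 0.527811
  stratum Campus II: (360/2720)²·13.94²/20 = 0.170201
  stratum Campus III: (560/2720)²·24.57²/93 = 0.275148
  stratum Campus IV: (760/2720)²·25.79²/181 = 0.286889
V_st = 1.26005
V_srs = s²/n = 507.1/396 = 1.28056
deff = V_st / V_srs = 1.26005/1.28056 = 0.9840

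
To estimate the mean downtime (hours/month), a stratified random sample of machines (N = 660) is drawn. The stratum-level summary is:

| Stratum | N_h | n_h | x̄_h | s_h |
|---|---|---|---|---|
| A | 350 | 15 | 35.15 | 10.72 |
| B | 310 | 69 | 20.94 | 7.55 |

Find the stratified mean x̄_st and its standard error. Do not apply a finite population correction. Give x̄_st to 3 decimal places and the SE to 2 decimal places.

x̄_st ≈ 28.476, SE ≈ 1.53

x̄_st = Σ W_h x̄_h = (350·35.15 + 310·20.94)/660 = 28.47561
V̂(x̄_st) = Σ W_h² s_h²/n_h, with W_h = N_h/N and N = 660:
  stratum A: (350/660)²·10.72²/15 = 2.1545
  stratum B: (310/660)²·7.55²/69 = 0.182255
V̂(x̄_st) = 2.33676
SE(x̄_st) = √2.33676 = 1.52864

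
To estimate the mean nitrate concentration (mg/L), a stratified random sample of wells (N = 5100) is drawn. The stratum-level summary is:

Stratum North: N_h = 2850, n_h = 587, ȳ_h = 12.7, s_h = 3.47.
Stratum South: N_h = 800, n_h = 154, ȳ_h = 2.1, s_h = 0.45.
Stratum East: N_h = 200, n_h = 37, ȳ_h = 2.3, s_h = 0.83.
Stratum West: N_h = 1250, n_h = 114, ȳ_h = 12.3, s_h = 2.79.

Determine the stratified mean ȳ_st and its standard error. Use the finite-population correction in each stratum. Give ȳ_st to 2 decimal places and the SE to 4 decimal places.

ȳ_st ≈ 10.53, SE ≈ 0.0941

ȳ_st = Σ W_h ȳ_h = (2850·12.7 + 800·2.1 + 200·2.3 + 1250·12.3)/5100 = 10.53137
V̂(ȳ_st) = Σ W_h² (1 − n_h/N_h) s_h²/n_h, with W_h = N_h/N and N = 5100:
  stratum North: (2850/5100)²·(1 − 587/2850)·3.47²/587 = 0.00508639
  stratum South: (800/5100)²·(1 − 154/800)·0.45²/154 = 2.61268e-05
  stratum East: (200/5100)²·(1 − 37/200)·0.83²/37 = 2.33363e-05
  stratum West: (1250/5100)²·(1 − 114/1250)·2.79²/114 = 0.00372779
V̂(ȳ_st) = 0.00886365
SE(ȳ_st) = √0.00886365 = 0.0941469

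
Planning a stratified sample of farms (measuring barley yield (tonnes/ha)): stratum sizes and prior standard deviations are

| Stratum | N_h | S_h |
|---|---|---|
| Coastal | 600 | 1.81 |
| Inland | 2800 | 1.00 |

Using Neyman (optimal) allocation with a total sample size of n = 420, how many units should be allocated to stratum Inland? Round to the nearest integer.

Neyman allocation: n_h = n · N_h S_h / Σ N_i S_i, with n = 420.
  stratum Coastal: N_h·S_h = 600·1.81 = 1086.00
  stratum Inland: N_h·S_h = 2800·1.00 = 2800.00
Σ N_h S_h = 3886.00
n for stratum Inland = 420·2800.00/3886.00 = 302.625 → 303

303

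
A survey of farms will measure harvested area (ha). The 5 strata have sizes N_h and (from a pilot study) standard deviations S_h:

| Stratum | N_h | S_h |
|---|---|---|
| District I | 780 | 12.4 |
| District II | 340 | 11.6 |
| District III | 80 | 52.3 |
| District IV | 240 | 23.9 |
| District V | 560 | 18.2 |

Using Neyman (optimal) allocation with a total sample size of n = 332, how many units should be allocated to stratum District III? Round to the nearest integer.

41

Neyman allocation: n_h = n · N_h S_h / Σ N_i S_i, with n = 332.
  stratum District I: N_h·S_h = 780·12.4 = 9672.00
  stratum District II: N_h·S_h = 340·11.6 = 3944.00
  stratum District III: N_h·S_h = 80·52.3 = 4184.00
  stratum District IV: N_h·S_h = 240·23.9 = 5736.00
  stratum District V: N_h·S_h = 560·18.2 = 10192.00
Σ N_h S_h = 33728.00
n for stratum District III = 332·4184.00/33728.00 = 41.185 → 41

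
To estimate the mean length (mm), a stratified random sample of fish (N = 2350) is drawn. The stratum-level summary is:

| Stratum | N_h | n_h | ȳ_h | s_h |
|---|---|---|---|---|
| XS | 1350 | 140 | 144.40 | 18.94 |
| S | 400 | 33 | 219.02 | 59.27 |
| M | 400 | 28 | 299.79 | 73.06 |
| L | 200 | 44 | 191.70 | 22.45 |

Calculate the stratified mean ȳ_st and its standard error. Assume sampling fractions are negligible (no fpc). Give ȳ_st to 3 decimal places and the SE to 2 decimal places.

ȳ_st ≈ 187.576, SE ≈ 3.09

ȳ_st = Σ W_h ȳ_h = (1350·144.40 + 400·219.02 + 400·299.79 + 200·191.70)/2350 = 187.57617
V̂(ȳ_st) = Σ W_h² s_h²/n_h, with W_h = N_h/N and N = 2350:
  stratum XS: (1350/2350)²·18.94²/140 = 0.845598
  stratum S: (400/2350)²·59.27²/33 = 3.08418
  stratum M: (400/2350)²·73.06²/28 = 5.52313
  stratum L: (200/2350)²·22.45²/44 = 0.0829668
V̂(ȳ_st) = 9.53588
SE(ȳ_st) = √9.53588 = 3.08802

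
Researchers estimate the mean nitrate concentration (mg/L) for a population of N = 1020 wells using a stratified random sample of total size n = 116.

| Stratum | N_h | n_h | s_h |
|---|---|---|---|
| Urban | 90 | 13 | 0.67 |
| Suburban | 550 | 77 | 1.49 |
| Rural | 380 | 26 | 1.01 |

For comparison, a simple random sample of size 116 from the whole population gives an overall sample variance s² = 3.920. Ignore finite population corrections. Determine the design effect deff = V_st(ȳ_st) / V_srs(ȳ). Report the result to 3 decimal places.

V̂(ȳ_st) = Σ W_h² s_h²/n_h, with W_h = N_h/N and N = 1020:
  stratum Urban: (90/1020)²·0.67²/13 = 0.000268838
  stratum Suburban: (550/1020)²·1.49²/77 = 0.00838314
  stratum Rural: (380/1020)²·1.01²/26 = 0.00544548
V_st = 0.0140975
V_srs = s²/n = 3.920/116 = 0.0337931
deff = V_st / V_srs = 0.0140975/0.0337931 = 0.4172

deff ≈ 0.417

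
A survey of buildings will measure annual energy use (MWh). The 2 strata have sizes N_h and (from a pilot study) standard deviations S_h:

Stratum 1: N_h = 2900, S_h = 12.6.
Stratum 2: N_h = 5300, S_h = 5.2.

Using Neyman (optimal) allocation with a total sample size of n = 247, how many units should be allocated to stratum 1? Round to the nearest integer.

Neyman allocation: n_h = n · N_h S_h / Σ N_i S_i, with n = 247.
  stratum 1: N_h·S_h = 2900·12.6 = 36540.00
  stratum 2: N_h·S_h = 5300·5.2 = 27560.00
Σ N_h S_h = 64100.00
n for stratum 1 = 247·36540.00/64100.00 = 140.802 → 141

141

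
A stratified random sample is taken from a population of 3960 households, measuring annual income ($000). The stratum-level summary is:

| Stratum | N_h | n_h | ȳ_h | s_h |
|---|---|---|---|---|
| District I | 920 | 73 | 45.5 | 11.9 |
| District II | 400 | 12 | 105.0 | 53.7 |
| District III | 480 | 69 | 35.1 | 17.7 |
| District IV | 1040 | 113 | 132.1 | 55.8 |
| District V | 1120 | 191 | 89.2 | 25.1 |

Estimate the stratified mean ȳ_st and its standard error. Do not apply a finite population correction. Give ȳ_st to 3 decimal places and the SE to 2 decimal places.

ȳ_st = Σ W_h ȳ_h = (920·45.5 + 400·105.0 + 480·35.1 + 1040·132.1 + 1120·89.2)/3960 = 85.35253
V̂(ȳ_st) = Σ W_h² s_h²/n_h, with W_h = N_h/N and N = 3960:
  stratum District I: (920/3960)²·11.9²/73 = 0.104702
  stratum District II: (400/3960)²·53.7²/12 = 2.45187
  stratum District III: (480/3960)²·17.7²/69 = 0.0667098
  stratum District IV: (1040/3960)²·55.8²/113 = 1.90049
  stratum District V: (1120/3960)²·25.1²/191 = 0.263852
V̂(ȳ_st) = 4.78762
SE(ȳ_st) = √4.78762 = 2.18806

ȳ_st ≈ 85.353, SE ≈ 2.19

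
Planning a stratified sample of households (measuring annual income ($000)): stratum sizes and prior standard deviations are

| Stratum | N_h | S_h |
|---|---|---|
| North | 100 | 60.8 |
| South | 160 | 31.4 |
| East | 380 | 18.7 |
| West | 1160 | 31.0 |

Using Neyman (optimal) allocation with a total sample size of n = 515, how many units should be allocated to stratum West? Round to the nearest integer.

Neyman allocation: n_h = n · N_h S_h / Σ N_i S_i, with n = 515.
  stratum North: N_h·S_h = 100·60.8 = 6080.00
  stratum South: N_h·S_h = 160·31.4 = 5024.00
  stratum East: N_h·S_h = 380·18.7 = 7106.00
  stratum West: N_h·S_h = 1160·31.0 = 35960.00
Σ N_h S_h = 54170.00
n for stratum West = 515·35960.00/54170.00 = 341.876 → 342

342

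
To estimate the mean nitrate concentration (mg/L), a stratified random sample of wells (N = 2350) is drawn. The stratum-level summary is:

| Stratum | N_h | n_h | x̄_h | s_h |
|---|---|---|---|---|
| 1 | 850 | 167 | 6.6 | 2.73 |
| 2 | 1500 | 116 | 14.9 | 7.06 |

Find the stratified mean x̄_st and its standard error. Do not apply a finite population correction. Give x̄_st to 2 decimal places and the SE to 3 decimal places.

x̄_st ≈ 11.90, SE ≈ 0.425

x̄_st = Σ W_h x̄_h = (850·6.6 + 1500·14.9)/2350 = 11.89787
V̂(x̄_st) = Σ W_h² s_h²/n_h, with W_h = N_h/N and N = 2350:
  stratum 1: (850/2350)²·2.73²/167 = 0.00583863
  stratum 2: (1500/2350)²·7.06²/116 = 0.175065
V̂(x̄_st) = 0.180903
SE(x̄_st) = √0.180903 = 0.425327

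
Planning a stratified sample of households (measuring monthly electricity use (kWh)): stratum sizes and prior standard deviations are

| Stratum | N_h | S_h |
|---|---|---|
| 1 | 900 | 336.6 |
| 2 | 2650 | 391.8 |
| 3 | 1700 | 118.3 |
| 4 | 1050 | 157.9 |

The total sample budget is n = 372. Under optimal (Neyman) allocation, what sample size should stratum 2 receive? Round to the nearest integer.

226

Neyman allocation: n_h = n · N_h S_h / Σ N_i S_i, with n = 372.
  stratum 1: N_h·S_h = 900·336.6 = 302940.00
  stratum 2: N_h·S_h = 2650·391.8 = 1038270.00
  stratum 3: N_h·S_h = 1700·118.3 = 201110.00
  stratum 4: N_h·S_h = 1050·157.9 = 165795.00
Σ N_h S_h = 1708115.00
n for stratum 2 = 372·1038270.00/1708115.00 = 226.119 → 226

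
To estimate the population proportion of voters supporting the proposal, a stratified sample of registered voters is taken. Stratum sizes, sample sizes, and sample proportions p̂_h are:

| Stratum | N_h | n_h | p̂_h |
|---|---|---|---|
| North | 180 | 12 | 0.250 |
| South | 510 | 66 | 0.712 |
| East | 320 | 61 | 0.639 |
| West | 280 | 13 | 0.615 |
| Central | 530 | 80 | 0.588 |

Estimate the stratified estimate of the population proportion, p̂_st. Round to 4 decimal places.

p̂_st ≈ 0.6024

N = 1820; stratum weights W_h = N_h/N.
p̂_st = Σ W_h p̂_h = (180·0.250 + 510·0.712 + 320·0.639 + 280·0.615 + 530·0.588)/1820 = 0.60244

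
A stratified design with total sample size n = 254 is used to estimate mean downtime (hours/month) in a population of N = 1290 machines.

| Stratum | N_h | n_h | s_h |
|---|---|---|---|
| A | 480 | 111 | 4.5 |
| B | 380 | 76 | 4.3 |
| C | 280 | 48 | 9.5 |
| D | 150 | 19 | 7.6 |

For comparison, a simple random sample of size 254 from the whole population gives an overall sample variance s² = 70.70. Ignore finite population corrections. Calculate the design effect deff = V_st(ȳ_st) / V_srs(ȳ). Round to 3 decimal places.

deff ≈ 0.633

V̂(ȳ_st) = Σ W_h² s_h²/n_h, with W_h = N_h/N and N = 1290:
  stratum A: (480/1290)²·4.5²/111 = 0.0252584
  stratum B: (380/1290)²·4.3²/76 = 0.0211111
  stratum C: (280/1290)²·9.5²/48 = 0.0885814
  stratum D: (150/1290)²·7.6²/19 = 0.0411033
V_st = 0.176054
V_srs = s²/n = 70.70/254 = 0.278346
deff = V_st / V_srs = 0.176054/0.278346 = 0.6325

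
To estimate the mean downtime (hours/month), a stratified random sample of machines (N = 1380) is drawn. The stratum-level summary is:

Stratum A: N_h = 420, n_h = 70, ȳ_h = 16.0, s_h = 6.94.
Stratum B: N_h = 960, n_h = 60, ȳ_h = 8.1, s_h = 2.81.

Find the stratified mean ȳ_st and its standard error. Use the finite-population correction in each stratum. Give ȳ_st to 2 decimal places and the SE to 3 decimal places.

ȳ_st ≈ 10.50, SE ≈ 0.336

ȳ_st = Σ W_h ȳ_h = (420·16.0 + 960·8.1)/1380 = 10.50435
V̂(ȳ_st) = Σ W_h² (1 − n_h/N_h) s_h²/n_h, with W_h = N_h/N and N = 1380:
  stratum A: (420/1380)²·(1 − 70/420)·6.94²/70 = 0.0531105
  stratum B: (960/1380)²·(1 − 60/960)·2.81²/60 = 0.0597059
V̂(ȳ_st) = 0.112816
SE(ȳ_st) = √0.112816 = 0.335881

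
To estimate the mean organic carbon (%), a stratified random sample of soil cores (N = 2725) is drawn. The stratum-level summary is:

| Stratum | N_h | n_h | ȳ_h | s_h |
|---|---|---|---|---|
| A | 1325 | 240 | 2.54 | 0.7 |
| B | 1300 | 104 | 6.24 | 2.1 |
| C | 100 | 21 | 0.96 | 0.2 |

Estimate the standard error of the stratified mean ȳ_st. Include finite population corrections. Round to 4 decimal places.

SE(ȳ_st) ≈ 0.0963

V̂(ȳ_st) = Σ W_h² (1 − n_h/N_h) s_h²/n_h, with W_h = N_h/N and N = 2725:
  stratum A: (1325/2725)²·(1 − 240/1325)·0.7²/240 = 0.000395273
  stratum B: (1300/2725)²·(1 − 104/1300)·2.1²/104 = 0.00887865
  stratum C: (100/2725)²·(1 − 21/100)·0.2²/21 = 2.02644e-06
V̂(ȳ_st) = 0.00927595
SE(ȳ_st) = √0.00927595 = 0.0963117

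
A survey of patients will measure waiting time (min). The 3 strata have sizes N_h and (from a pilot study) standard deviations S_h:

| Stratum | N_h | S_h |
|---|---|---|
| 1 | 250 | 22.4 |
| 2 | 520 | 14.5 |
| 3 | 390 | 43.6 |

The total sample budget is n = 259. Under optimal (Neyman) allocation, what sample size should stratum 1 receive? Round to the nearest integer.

48

Neyman allocation: n_h = n · N_h S_h / Σ N_i S_i, with n = 259.
  stratum 1: N_h·S_h = 250·22.4 = 5600.00
  stratum 2: N_h·S_h = 520·14.5 = 7540.00
  stratum 3: N_h·S_h = 390·43.6 = 17004.00
Σ N_h S_h = 30144.00
n for stratum 1 = 259·5600.00/30144.00 = 48.116 → 48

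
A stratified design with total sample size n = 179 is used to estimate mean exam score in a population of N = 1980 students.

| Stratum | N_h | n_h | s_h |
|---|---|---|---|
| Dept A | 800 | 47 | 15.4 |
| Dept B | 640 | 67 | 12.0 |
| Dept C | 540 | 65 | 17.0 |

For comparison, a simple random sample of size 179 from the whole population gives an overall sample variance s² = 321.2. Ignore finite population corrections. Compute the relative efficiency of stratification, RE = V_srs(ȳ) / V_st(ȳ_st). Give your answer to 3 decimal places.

V̂(ȳ_st) = Σ W_h² s_h²/n_h, with W_h = N_h/N and N = 1980:
  stratum Dept A: (800/1980)²·15.4²/47 = 0.823746
  stratum Dept B: (640/1980)²·12.0²/67 = 0.224552
  stratum Dept C: (540/1980)²·17.0²/65 = 0.330706
V_st = 1.379
V_srs = s²/n = 321.2/179 = 1.79441
Relative efficiency = V_srs / V_st = 1.79441/1.379 = 1.3012

RE ≈ 1.301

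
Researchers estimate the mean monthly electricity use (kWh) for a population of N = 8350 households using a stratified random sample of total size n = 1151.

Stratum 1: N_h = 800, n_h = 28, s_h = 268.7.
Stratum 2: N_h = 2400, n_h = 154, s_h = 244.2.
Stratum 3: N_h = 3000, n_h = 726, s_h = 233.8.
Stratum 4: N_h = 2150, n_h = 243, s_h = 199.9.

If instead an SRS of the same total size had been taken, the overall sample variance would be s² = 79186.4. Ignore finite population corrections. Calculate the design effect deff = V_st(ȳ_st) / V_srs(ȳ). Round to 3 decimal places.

deff ≈ 1.109

V̂(ȳ_st) = Σ W_h² s_h²/n_h, with W_h = N_h/N and N = 8350:
  stratum 1: (800/8350)²·268.7²/28 = 23.6692
  stratum 2: (2400/8350)²·244.2²/154 = 31.9904
  stratum 3: (3000/8350)²·233.8²/726 = 9.71901
  stratum 4: (2150/8350)²·199.9²/243 = 10.9024
V_st = 76.2811
V_srs = s²/n = 79186.4/1151 = 68.7979
deff = V_st / V_srs = 76.2811/68.7979 = 1.1088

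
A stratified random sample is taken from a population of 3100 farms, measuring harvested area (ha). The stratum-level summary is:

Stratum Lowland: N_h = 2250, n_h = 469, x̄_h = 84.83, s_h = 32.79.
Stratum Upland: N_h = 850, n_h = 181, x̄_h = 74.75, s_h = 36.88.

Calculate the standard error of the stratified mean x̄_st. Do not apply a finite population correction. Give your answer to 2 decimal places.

SE(x̄_st) ≈ 1.33

V̂(x̄_st) = Σ W_h² s_h²/n_h, with W_h = N_h/N and N = 3100:
  stratum Lowland: (2250/3100)²·32.79²/469 = 1.20768
  stratum Upland: (850/3100)²·36.88²/181 = 0.56496
V̂(x̄_st) = 1.77264
SE(x̄_st) = √1.77264 = 1.33141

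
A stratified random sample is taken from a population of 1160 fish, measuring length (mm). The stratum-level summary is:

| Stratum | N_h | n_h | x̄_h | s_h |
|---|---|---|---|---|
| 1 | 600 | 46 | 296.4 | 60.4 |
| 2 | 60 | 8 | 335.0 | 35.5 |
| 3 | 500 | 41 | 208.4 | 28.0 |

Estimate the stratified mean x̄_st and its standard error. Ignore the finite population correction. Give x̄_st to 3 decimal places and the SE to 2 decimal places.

x̄_st ≈ 260.466, SE ≈ 5.02

x̄_st = Σ W_h x̄_h = (600·296.4 + 60·335.0 + 500·208.4)/1160 = 260.46552
V̂(x̄_st) = Σ W_h² s_h²/n_h, with W_h = N_h/N and N = 1160:
  stratum 1: (600/1160)²·60.4²/46 = 21.2179
  stratum 2: (60/1160)²·35.5²/8 = 0.421457
  stratum 3: (500/1160)²·28.0²/41 = 3.55268
V̂(x̄_st) = 25.192
SE(x̄_st) = √25.192 = 5.01917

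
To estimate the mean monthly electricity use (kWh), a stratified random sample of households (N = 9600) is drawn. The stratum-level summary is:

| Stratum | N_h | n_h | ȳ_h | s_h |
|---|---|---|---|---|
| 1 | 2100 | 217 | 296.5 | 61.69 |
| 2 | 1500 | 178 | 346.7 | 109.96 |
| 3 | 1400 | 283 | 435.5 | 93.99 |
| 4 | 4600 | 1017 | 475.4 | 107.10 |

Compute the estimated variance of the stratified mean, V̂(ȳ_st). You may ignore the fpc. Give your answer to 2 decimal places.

V̂(ȳ_st) ≈ 5.75

V̂(ȳ_st) = Σ W_h² s_h²/n_h, with W_h = N_h/N and N = 9600:
  stratum 1: (2100/9600)²·61.69²/217 = 0.839201
  stratum 2: (1500/9600)²·109.96²/178 = 1.6584
  stratum 3: (1400/9600)²·93.99²/283 = 0.663881
  stratum 4: (4600/9600)²·107.10²/1017 = 2.58959
V̂(ȳ_st) = 5.75107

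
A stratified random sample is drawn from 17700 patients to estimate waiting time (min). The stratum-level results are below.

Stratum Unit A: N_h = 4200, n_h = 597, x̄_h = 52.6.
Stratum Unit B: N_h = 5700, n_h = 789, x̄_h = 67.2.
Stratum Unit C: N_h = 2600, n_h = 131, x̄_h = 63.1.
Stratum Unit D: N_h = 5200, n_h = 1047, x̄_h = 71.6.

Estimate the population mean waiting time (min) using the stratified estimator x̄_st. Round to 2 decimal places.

x̄_st ≈ 64.43

N = Σ N_h = 17700. Stratum weights W_h = N_h/N.
x̄_st = (4200·52.6 + 5700·67.2 + 2600·63.1 + 5200·71.6) / 17700 = 64.4260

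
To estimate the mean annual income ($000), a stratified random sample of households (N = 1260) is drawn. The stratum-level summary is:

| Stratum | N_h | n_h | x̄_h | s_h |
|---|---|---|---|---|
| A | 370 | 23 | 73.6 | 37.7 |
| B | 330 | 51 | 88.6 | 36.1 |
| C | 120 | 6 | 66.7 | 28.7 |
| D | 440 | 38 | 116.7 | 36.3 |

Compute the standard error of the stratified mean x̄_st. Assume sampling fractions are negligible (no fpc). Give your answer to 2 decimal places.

SE(x̄_st) ≈ 3.54

V̂(x̄_st) = Σ W_h² s_h²/n_h, with W_h = N_h/N and N = 1260:
  stratum A: (370/1260)²·37.7²/23 = 5.32865
  stratum B: (330/1260)²·36.1²/51 = 1.75279
  stratum C: (120/1260)²·28.7²/6 = 1.24519
  stratum D: (440/1260)²·36.3²/38 = 4.22857
V̂(x̄_st) = 12.5552
SE(x̄_st) = √12.5552 = 3.54333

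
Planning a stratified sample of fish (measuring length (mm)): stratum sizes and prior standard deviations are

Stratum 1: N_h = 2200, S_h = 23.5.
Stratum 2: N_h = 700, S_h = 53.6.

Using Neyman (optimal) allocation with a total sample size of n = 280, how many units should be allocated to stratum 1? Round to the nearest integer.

Neyman allocation: n_h = n · N_h S_h / Σ N_i S_i, with n = 280.
  stratum 1: N_h·S_h = 2200·23.5 = 51700.00
  stratum 2: N_h·S_h = 700·53.6 = 37520.00
Σ N_h S_h = 89220.00
n for stratum 1 = 280·51700.00/89220.00 = 162.251 → 162

162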